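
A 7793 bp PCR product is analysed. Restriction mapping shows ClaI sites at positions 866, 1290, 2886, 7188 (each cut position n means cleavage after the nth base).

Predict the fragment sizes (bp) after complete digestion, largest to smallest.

Linear molecule, 4 cuts → 5 fragments:
  866 − 0 = 866 bp
  1290 − 866 = 424 bp
  2886 − 1290 = 1596 bp
  7188 − 2886 = 4302 bp
  7793 − 7188 = 605 bp
Sorted largest to smallest: 4302, 1596, 866, 605, 424 bp.

4302, 1596, 866, 605, 424 bp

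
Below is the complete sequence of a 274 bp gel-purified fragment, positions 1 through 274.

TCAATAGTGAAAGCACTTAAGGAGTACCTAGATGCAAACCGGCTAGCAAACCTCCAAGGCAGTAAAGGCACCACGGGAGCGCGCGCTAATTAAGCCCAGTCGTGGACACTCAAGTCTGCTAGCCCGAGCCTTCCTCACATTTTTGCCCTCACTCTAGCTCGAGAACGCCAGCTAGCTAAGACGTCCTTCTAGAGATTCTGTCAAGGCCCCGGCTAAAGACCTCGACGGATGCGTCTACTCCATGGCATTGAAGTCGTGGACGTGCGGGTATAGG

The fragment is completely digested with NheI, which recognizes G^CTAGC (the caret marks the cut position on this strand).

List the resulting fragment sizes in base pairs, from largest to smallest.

103, 76, 53, 42 bp

NheI sites (GCTAGC) start at positions 42, 118, 171.
NheI cuts after the first base of each site, so after positions 42, 118, 171.
Linear molecule, 3 cuts → 4 fragments:
  1–42 → 42 bp
  43–118 → 76 bp
  119–171 → 53 bp
  172–274 → 103 bp
Sorted largest to smallest: 103, 76, 53, 42 bp.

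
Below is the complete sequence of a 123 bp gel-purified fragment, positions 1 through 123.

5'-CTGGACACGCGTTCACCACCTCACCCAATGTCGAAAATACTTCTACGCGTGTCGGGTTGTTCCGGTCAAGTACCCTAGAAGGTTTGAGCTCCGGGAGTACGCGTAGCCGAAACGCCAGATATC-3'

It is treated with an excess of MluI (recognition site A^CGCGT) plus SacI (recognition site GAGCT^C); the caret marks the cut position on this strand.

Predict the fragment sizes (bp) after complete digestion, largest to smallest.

45, 38, 24, 9, 7 bp

MluI sites (ACGCGT) start at positions 7, 45, 99.
MluI cuts after the first base of each site, so after positions 7, 45, 99.
The SacI site (GAGCTC) starts at position 86.
SacI cuts after base 5 of each site (before the last base), so after position 90.
Combined cut positions: 7, 45, 90, 99.
Linear molecule, 4 cuts → 5 fragments:
  1–7 → 7 bp
  8–45 → 38 bp
  46–90 → 45 bp
  91–99 → 9 bp
  100–123 → 24 bp
Sorted largest to smallest: 45, 38, 24, 9, 7 bp.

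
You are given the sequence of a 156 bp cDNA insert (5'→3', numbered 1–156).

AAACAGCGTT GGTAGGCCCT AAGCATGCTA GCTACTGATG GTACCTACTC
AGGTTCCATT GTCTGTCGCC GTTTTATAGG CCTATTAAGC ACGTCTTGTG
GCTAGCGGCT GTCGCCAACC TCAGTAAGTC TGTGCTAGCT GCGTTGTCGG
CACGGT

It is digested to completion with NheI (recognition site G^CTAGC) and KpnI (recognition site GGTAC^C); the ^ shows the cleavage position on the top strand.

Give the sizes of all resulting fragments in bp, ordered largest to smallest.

57, 33, 27, 22, 17 bp

NheI sites (GCTAGC) start at positions 27, 101, 134.
NheI cuts after the first base of each site, so after positions 27, 101, 134.
The KpnI site (GGTACC) starts at position 40.
KpnI cuts after base 5 of each site (before the last base), so after position 44.
Combined cut positions: 27, 44, 101, 134.
Linear molecule, 4 cuts → 5 fragments:
  1–27 → 27 bp
  28–44 → 17 bp
  45–101 → 57 bp
  102–134 → 33 bp
  135–156 → 22 bp
Sorted largest to smallest: 57, 33, 27, 22, 17 bp.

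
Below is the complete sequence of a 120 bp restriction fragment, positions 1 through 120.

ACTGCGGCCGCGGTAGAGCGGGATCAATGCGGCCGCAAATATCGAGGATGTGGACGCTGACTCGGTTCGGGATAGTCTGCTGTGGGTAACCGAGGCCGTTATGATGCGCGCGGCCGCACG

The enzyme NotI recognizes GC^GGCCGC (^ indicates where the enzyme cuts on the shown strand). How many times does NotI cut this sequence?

GCGGCCGC occurs starting at positions 4, 29, 110.
NotI cuts at 3 sites.

3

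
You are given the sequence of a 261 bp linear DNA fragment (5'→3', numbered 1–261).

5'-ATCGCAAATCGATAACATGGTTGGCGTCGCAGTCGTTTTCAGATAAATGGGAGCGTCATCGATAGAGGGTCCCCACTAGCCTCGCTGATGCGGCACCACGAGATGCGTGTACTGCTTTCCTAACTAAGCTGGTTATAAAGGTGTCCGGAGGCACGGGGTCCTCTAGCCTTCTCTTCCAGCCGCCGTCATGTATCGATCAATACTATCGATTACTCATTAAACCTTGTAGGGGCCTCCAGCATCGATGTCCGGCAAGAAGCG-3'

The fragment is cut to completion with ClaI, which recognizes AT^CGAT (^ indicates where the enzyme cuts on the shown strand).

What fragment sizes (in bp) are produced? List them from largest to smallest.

ClaI sites (ATCGAT) start at positions 8, 58, 192, 205, 241.
ClaI cuts after base 2 of each site, so after positions 9, 59, 193, 206, 242.
Linear molecule, 5 cuts → 6 fragments:
  1–9 → 9 bp
  10–59 → 50 bp
  60–193 → 134 bp
  194–206 → 13 bp
  207–242 → 36 bp
  243–261 → 19 bp
Sorted largest to smallest: 134, 50, 36, 19, 13, 9 bp.

134, 50, 36, 19, 13, 9 bp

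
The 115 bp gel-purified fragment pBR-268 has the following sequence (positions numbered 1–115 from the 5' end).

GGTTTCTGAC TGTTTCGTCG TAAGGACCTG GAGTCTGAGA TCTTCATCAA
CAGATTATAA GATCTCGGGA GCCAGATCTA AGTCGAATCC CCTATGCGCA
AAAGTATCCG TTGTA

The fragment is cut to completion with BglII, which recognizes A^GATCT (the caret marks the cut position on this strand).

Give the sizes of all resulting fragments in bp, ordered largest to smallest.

41, 38, 22, 14 bp

BglII sites (AGATCT) start at positions 38, 60, 74.
BglII cuts after the first base of each site, so after positions 38, 60, 74.
Linear molecule, 3 cuts → 4 fragments:
  1–38 → 38 bp
  39–60 → 22 bp
  61–74 → 14 bp
  75–115 → 41 bp
Sorted largest to smallest: 41, 38, 22, 14 bp.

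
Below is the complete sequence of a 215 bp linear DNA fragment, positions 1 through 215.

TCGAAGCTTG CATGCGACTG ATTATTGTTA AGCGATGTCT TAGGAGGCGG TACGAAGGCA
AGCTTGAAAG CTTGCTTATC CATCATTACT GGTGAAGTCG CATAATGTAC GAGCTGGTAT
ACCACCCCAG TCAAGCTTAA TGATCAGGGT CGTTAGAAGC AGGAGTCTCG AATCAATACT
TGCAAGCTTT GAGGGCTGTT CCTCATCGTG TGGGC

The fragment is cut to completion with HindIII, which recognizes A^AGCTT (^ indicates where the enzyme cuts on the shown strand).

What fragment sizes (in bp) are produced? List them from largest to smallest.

HindIII sites (AAGCTT) start at positions 4, 60, 68, 133, 184.
HindIII cuts after the first base of each site, so after positions 4, 60, 68, 133, 184.
Linear molecule, 5 cuts → 6 fragments:
  1–4 → 4 bp
  5–60 → 56 bp
  61–68 → 8 bp
  69–133 → 65 bp
  134–184 → 51 bp
  185–215 → 31 bp
Sorted largest to smallest: 65, 56, 51, 31, 8, 4 bp.

65, 56, 51, 31, 8, 4 bp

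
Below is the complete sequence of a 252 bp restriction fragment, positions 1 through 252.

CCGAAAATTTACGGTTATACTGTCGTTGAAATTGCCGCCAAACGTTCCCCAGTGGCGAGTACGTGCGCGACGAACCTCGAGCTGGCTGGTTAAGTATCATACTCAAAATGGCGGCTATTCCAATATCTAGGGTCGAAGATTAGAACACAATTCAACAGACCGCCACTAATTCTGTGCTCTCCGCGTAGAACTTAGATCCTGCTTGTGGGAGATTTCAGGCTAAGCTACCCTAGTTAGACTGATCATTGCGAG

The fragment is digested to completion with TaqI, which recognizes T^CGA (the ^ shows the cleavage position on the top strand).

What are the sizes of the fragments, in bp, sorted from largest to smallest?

119, 77, 56 bp

TaqI sites (TCGA) start at positions 77, 133.
TaqI cuts after the first base of each site, so after positions 77, 133.
Linear molecule, 2 cuts → 3 fragments:
  1–77 → 77 bp
  78–133 → 56 bp
  134–252 → 119 bp
Sorted largest to smallest: 119, 77, 56 bp.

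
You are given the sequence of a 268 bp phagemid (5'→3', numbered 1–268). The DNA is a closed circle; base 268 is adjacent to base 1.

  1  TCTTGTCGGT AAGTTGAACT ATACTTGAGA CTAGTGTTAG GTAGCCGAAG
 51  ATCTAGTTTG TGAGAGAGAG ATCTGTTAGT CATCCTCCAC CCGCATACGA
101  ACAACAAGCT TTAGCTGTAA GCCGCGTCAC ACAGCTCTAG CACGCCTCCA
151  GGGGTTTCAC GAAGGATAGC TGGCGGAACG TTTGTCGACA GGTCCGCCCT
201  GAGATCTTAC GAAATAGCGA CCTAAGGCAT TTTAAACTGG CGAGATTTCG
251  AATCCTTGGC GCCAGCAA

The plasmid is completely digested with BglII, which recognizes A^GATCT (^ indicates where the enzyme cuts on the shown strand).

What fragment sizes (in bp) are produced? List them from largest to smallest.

BglII sites (AGATCT) start at positions 49, 69, 202.
BglII cuts after the first base of each site, so after positions 49, 69, 202.
Circular molecule, 3 cuts → 3 fragments:
  50–69 → 20 bp
  70–202 → 133 bp
  203–268 then 1–49 → 66 + 49 = 115 bp
Sorted largest to smallest: 133, 115, 20 bp.

133, 115, 20 bp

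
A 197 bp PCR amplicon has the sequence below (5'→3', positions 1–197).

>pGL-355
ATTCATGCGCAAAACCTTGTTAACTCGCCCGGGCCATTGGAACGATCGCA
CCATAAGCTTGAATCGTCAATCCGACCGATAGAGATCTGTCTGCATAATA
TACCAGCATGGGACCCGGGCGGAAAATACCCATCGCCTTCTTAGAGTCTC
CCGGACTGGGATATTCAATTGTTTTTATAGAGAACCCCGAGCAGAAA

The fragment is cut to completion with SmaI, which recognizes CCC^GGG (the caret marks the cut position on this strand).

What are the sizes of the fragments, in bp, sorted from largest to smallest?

SmaI sites (CCCGGG) start at positions 28, 114.
SmaI cuts after base 3 of each site, so after positions 30, 116.
Linear molecule, 2 cuts → 3 fragments:
  1–30 → 30 bp
  31–116 → 86 bp
  117–197 → 81 bp
Sorted largest to smallest: 86, 81, 30 bp.

86, 81, 30 bp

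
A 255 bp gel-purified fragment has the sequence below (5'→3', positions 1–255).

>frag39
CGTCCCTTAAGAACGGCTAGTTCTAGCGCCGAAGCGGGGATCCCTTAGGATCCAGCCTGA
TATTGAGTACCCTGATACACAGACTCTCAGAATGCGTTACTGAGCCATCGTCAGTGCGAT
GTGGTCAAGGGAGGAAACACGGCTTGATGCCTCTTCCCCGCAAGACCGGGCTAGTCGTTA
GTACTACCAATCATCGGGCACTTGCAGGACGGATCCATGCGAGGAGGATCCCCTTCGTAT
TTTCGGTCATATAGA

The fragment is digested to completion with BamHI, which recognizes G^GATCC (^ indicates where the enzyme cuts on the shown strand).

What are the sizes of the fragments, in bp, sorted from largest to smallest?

BamHI sites (GGATCC) start at positions 38, 48, 211, 226.
BamHI cuts after the first base of each site, so after positions 38, 48, 211, 226.
Linear molecule, 4 cuts → 5 fragments:
  1–38 → 38 bp
  39–48 → 10 bp
  49–211 → 163 bp
  212–226 → 15 bp
  227–255 → 29 bp
Sorted largest to smallest: 163, 38, 29, 15, 10 bp.

163, 38, 29, 15, 10 bp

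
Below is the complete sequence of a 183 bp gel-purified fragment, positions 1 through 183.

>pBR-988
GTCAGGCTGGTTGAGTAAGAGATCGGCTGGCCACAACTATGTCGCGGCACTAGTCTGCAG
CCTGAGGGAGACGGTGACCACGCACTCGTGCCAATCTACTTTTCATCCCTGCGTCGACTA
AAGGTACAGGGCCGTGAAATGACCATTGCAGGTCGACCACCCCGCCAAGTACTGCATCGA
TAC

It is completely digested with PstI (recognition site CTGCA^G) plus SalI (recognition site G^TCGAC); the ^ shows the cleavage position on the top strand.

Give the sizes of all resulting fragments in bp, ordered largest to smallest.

The PstI site (CTGCAG) starts at position 55.
PstI cuts after base 5 of each site (before the last base), so after position 59.
SalI sites (GTCGAC) start at positions 113, 152.
SalI cuts after the first base of each site, so after positions 113, 152.
Combined cut positions: 59, 113, 152.
Linear molecule, 3 cuts → 4 fragments:
  1–59 → 59 bp
  60–113 → 54 bp
  114–152 → 39 bp
  153–183 → 31 bp
Sorted largest to smallest: 59, 54, 39, 31 bp.

59, 54, 39, 31 bp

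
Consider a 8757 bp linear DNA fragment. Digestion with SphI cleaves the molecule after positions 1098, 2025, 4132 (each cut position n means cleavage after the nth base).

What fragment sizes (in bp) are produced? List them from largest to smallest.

Linear molecule, 3 cuts → 4 fragments:
  1098 − 0 = 1098 bp
  2025 − 1098 = 927 bp
  4132 − 2025 = 2107 bp
  8757 − 4132 = 4625 bp
Sorted largest to smallest: 4625, 2107, 1098, 927 bp.

4625, 2107, 1098, 927 bp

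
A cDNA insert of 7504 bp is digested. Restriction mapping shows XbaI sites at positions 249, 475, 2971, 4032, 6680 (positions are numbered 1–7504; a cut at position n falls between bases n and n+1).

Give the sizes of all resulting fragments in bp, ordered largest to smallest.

Linear molecule, 5 cuts → 6 fragments:
  249 − 0 = 249 bp
  475 − 249 = 226 bp
  2971 − 475 = 2496 bp
  4032 − 2971 = 1061 bp
  6680 − 4032 = 2648 bp
  7504 − 6680 = 824 bp
Sorted largest to smallest: 2648, 2496, 1061, 824, 249, 226 bp.

2648, 2496, 1061, 824, 249, 226 bp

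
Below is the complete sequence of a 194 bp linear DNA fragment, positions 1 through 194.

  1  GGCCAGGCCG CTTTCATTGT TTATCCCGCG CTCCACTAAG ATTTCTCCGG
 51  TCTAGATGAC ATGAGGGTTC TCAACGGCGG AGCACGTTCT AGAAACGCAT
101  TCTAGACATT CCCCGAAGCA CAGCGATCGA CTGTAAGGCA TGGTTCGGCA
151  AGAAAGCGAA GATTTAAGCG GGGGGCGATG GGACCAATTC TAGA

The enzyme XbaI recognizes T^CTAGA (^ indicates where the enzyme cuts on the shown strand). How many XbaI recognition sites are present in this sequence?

4

TCTAGA occurs starting at positions 51, 88, 101, 189.
XbaI cuts at 4 sites.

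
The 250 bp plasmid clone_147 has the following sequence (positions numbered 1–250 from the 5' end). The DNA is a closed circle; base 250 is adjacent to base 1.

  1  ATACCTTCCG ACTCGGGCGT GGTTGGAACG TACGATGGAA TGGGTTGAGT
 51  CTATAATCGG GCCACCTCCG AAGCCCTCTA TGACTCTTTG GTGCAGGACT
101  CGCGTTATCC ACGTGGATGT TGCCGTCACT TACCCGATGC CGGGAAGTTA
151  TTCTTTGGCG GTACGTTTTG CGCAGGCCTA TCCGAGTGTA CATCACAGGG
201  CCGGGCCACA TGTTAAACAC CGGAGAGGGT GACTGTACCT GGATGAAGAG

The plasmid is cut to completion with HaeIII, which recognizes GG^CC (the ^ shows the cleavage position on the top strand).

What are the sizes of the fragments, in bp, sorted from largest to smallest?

115, 106, 24, 5 bp

HaeIII sites (GGCC) start at positions 60, 175, 199, 204.
HaeIII cuts after base 2 of each site, so after positions 61, 176, 200, 205.
Circular molecule, 4 cuts → 4 fragments:
  62–176 → 115 bp
  177–200 → 24 bp
  201–205 → 5 bp
  206–250 then 1–61 → 45 + 61 = 106 bp
Sorted largest to smallest: 115, 106, 24, 5 bp.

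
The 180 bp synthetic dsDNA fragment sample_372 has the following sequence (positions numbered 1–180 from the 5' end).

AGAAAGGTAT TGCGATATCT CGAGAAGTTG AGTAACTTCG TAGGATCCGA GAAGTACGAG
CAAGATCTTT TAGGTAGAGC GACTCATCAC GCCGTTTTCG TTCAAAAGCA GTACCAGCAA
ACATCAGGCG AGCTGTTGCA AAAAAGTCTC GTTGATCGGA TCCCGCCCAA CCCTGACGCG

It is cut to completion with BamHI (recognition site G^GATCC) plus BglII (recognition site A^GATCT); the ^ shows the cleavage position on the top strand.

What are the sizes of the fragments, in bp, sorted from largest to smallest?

BamHI sites (GGATCC) start at positions 43, 158.
BamHI cuts after the first base of each site, so after positions 43, 158.
The BglII site (AGATCT) starts at position 63.
BglII cuts after the first base of each site, so after position 63.
Combined cut positions: 43, 63, 158.
Linear molecule, 3 cuts → 4 fragments:
  1–43 → 43 bp
  44–63 → 20 bp
  64–158 → 95 bp
  159–180 → 22 bp
Sorted largest to smallest: 95, 43, 22, 20 bp.

95, 43, 22, 20 bp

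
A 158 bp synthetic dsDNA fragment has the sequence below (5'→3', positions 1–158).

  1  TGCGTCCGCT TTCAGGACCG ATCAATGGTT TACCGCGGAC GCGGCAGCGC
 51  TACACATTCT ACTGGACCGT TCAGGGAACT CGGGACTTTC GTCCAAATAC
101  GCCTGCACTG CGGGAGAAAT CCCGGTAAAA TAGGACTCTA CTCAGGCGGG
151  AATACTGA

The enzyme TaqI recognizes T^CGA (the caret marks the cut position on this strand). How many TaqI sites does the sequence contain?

No occurrence of TCGA is present in the sequence.
TaqI does not cut: 0 sites.

0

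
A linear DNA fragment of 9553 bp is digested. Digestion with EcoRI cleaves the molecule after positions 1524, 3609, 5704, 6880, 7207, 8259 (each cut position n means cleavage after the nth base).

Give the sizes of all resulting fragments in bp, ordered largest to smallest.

Linear molecule, 6 cuts → 7 fragments:
  1524 − 0 = 1524 bp
  3609 − 1524 = 2085 bp
  5704 − 3609 = 2095 bp
  6880 − 5704 = 1176 bp
  7207 − 6880 = 327 bp
  8259 − 7207 = 1052 bp
  9553 − 8259 = 1294 bp
Sorted largest to smallest: 2095, 2085, 1524, 1294, 1176, 1052, 327 bp.

2095, 2085, 1524, 1294, 1176, 1052, 327 bp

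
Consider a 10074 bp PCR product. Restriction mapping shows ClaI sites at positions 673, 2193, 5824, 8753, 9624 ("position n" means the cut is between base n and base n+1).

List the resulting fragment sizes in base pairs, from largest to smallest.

3631, 2929, 1520, 871, 673, 450 bp

Linear molecule, 5 cuts → 6 fragments:
  673 − 0 = 673 bp
  2193 − 673 = 1520 bp
  5824 − 2193 = 3631 bp
  8753 − 5824 = 2929 bp
  9624 − 8753 = 871 bp
  10074 − 9624 = 450 bp
Sorted largest to smallest: 3631, 2929, 1520, 871, 673, 450 bp.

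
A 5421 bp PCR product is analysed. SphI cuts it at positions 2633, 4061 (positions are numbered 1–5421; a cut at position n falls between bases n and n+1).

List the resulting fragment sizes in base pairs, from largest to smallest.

Linear molecule, 2 cuts → 3 fragments:
  2633 − 0 = 2633 bp
  4061 − 2633 = 1428 bp
  5421 − 4061 = 1360 bp
Sorted largest to smallest: 2633, 1428, 1360 bp.

2633, 1428, 1360 bp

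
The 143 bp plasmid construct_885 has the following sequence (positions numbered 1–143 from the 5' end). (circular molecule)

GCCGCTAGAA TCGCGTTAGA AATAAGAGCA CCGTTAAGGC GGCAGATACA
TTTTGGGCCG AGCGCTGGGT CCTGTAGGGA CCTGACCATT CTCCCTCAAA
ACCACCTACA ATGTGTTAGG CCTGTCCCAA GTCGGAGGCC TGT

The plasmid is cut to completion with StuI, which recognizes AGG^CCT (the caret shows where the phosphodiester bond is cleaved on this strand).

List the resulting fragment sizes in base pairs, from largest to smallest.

125, 18 bp

StuI sites (AGGCCT) start at positions 118, 136.
StuI cuts after base 3 of each site, so after positions 120, 138.
Circular molecule, 2 cuts → 2 fragments:
  121–138 → 18 bp
  139–143 then 1–120 → 5 + 120 = 125 bp
Sorted largest to smallest: 125, 18 bp.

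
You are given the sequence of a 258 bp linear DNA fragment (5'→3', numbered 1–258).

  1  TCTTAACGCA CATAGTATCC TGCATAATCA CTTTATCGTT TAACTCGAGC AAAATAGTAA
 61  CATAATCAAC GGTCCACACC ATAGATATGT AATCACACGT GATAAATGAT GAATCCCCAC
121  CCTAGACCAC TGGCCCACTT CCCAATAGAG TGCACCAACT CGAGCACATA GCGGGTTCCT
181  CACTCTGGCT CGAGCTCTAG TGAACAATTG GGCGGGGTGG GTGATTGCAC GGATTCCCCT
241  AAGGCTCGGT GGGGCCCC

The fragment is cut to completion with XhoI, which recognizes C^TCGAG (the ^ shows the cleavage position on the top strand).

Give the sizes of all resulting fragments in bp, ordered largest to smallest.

XhoI sites (CTCGAG) start at positions 44, 159, 189.
XhoI cuts after the first base of each site, so after positions 44, 159, 189.
Linear molecule, 3 cuts → 4 fragments:
  1–44 → 44 bp
  45–159 → 115 bp
  160–189 → 30 bp
  190–258 → 69 bp
Sorted largest to smallest: 115, 69, 44, 30 bp.

115, 69, 44, 30 bp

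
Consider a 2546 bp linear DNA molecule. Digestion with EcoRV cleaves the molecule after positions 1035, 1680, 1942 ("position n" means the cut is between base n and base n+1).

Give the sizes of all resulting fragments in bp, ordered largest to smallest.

1035, 645, 604, 262 bp

Linear molecule, 3 cuts → 4 fragments:
  1035 − 0 = 1035 bp
  1680 − 1035 = 645 bp
  1942 − 1680 = 262 bp
  2546 − 1942 = 604 bp
Sorted largest to smallest: 1035, 645, 604, 262 bp.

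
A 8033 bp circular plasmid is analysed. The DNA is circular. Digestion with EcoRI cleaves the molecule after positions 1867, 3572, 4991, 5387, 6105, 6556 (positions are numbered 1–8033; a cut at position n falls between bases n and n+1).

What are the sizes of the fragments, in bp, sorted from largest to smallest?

Circular molecule, 6 cuts → 6 fragments:
  3572 − 1867 = 1705 bp
  4991 − 3572 = 1419 bp
  5387 − 4991 = 396 bp
  6105 − 5387 = 718 bp
  6556 − 6105 = 451 bp
  wrap: 8033 − 6556 + 1867 = 3344 bp
Sorted largest to smallest: 3344, 1705, 1419, 718, 451, 396 bp.

3344, 1705, 1419, 718, 451, 396 bp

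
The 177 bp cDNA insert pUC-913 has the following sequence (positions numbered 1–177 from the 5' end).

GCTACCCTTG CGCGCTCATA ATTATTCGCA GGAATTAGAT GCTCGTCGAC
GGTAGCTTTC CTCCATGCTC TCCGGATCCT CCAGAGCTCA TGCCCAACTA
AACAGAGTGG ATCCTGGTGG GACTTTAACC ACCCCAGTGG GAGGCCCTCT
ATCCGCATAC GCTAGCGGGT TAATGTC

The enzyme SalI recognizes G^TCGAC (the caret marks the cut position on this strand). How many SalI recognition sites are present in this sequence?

1

GTCGAC occurs starting at position 45.
SalI cuts at 1 site.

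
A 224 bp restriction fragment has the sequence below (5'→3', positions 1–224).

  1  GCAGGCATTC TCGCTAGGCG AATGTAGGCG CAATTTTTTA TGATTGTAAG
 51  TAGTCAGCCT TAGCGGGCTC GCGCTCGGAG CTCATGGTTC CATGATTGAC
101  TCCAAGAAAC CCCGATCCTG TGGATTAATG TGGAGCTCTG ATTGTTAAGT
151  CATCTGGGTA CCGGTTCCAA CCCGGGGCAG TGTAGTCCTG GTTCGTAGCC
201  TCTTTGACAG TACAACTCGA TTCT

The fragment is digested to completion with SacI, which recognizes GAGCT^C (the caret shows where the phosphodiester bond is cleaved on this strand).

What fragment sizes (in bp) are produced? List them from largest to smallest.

87, 82, 55 bp

SacI sites (GAGCTC) start at positions 78, 133.
SacI cuts after base 5 of each site (before the last base), so after positions 82, 137.
Linear molecule, 2 cuts → 3 fragments:
  1–82 → 82 bp
  83–137 → 55 bp
  138–224 → 87 bp
Sorted largest to smallest: 87, 82, 55 bp.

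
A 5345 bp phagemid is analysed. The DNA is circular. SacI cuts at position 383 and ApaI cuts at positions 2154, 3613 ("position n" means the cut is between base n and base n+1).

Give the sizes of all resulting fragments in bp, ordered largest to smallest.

2115, 1771, 1459 bp

Combined cut positions (sorted): 383, 2154, 3613.
Circular molecule, 3 cuts → 3 fragments:
  2154 − 383 = 1771 bp
  3613 − 2154 = 1459 bp
  wrap: 5345 − 3613 + 383 = 2115 bp
Sorted largest to smallest: 2115, 1771, 1459 bp.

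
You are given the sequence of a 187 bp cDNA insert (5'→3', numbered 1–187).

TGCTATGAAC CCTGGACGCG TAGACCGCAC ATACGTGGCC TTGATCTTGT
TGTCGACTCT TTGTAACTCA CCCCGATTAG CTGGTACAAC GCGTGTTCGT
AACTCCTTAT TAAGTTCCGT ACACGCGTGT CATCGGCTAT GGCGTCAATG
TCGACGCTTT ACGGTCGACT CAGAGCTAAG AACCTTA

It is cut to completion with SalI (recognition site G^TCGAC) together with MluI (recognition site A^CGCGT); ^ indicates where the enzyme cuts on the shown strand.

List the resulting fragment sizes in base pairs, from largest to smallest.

37, 36, 34, 27, 23, 16, 14 bp

SalI sites (GTCGAC) start at positions 52, 150, 164.
SalI cuts after the first base of each site, so after positions 52, 150, 164.
MluI sites (ACGCGT) start at positions 16, 89, 123.
MluI cuts after the first base of each site, so after positions 16, 89, 123.
Combined cut positions: 16, 52, 89, 123, 150, 164.
Linear molecule, 6 cuts → 7 fragments:
  1–16 → 16 bp
  17–52 → 36 bp
  53–89 → 37 bp
  90–123 → 34 bp
  124–150 → 27 bp
  151–164 → 14 bp
  165–187 → 23 bp
Sorted largest to smallest: 37, 36, 34, 27, 23, 16, 14 bp.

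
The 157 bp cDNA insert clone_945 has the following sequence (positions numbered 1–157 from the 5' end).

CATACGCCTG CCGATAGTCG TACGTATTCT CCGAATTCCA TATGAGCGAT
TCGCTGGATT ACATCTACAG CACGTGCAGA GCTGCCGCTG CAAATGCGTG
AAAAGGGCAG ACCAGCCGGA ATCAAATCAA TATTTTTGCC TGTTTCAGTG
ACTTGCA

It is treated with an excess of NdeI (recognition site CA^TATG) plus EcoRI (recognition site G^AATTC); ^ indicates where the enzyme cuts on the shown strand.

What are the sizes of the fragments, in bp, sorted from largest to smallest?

The NdeI site (CATATG) starts at position 39.
NdeI cuts after base 2 of each site, so after position 40.
The EcoRI site (GAATTC) starts at position 33.
EcoRI cuts after the first base of each site, so after position 33.
Combined cut positions: 33, 40.
Linear molecule, 2 cuts → 3 fragments:
  1–33 → 33 bp
  34–40 → 7 bp
  41–157 → 117 bp
Sorted largest to smallest: 117, 33, 7 bp.

117, 33, 7 bp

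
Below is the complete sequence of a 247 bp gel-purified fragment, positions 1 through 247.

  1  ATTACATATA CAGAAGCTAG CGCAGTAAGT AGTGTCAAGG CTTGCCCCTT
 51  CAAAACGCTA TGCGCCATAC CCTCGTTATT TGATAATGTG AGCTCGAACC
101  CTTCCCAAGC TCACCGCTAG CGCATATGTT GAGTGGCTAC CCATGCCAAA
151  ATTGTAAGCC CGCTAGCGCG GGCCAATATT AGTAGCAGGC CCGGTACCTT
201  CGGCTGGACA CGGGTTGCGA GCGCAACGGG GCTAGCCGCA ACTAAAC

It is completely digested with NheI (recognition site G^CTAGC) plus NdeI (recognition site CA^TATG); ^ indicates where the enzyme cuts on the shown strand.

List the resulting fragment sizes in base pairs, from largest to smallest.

100, 69, 38, 16, 16, 8 bp

NheI sites (GCTAGC) start at positions 16, 116, 162, 231.
NheI cuts after the first base of each site, so after positions 16, 116, 162, 231.
The NdeI site (CATATG) starts at position 123.
NdeI cuts after base 2 of each site, so after position 124.
Combined cut positions: 16, 116, 124, 162, 231.
Linear molecule, 5 cuts → 6 fragments:
  1–16 → 16 bp
  17–116 → 100 bp
  117–124 → 8 bp
  125–162 → 38 bp
  163–231 → 69 bp
  232–247 → 16 bp
Sorted largest to smallest: 100, 69, 38, 16, 16, 8 bp.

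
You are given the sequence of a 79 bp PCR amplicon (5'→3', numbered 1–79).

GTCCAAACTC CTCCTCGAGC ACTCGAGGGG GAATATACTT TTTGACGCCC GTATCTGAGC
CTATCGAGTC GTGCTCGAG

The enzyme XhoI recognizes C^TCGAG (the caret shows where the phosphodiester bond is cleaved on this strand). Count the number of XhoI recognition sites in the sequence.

CTCGAG occurs starting at positions 14, 22, 74.
XhoI cuts at 3 sites.

3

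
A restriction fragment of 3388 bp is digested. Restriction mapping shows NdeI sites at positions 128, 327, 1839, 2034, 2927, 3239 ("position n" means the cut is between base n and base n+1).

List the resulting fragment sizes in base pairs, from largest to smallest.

1512, 893, 312, 199, 195, 149, 128 bp

Linear molecule, 6 cuts → 7 fragments:
  128 − 0 = 128 bp
  327 − 128 = 199 bp
  1839 − 327 = 1512 bp
  2034 − 1839 = 195 bp
  2927 − 2034 = 893 bp
  3239 − 2927 = 312 bp
  3388 − 3239 = 149 bp
Sorted largest to smallest: 1512, 893, 312, 199, 195, 149, 128 bp.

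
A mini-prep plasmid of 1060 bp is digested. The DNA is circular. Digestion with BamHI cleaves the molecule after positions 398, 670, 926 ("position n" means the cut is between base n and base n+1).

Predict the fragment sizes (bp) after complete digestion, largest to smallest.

532, 272, 256 bp

Circular molecule, 3 cuts → 3 fragments:
  670 − 398 = 272 bp
  926 − 670 = 256 bp
  wrap: 1060 − 926 + 398 = 532 bp
Sorted largest to smallest: 532, 272, 256 bp.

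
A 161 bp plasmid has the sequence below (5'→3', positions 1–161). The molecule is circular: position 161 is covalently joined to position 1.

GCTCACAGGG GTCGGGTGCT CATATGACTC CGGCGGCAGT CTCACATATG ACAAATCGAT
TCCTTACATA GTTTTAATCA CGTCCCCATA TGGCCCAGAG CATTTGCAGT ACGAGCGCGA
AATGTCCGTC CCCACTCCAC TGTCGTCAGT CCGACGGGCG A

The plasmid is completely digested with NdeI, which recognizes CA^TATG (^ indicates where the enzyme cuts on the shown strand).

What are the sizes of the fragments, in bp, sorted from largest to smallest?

NdeI sites (CATATG) start at positions 21, 45, 87.
NdeI cuts after base 2 of each site, so after positions 22, 46, 88.
Circular molecule, 3 cuts → 3 fragments:
  23–46 → 24 bp
  47–88 → 42 bp
  89–161 then 1–22 → 73 + 22 = 95 bp
Sorted largest to smallest: 95, 42, 24 bp.

95, 42, 24 bp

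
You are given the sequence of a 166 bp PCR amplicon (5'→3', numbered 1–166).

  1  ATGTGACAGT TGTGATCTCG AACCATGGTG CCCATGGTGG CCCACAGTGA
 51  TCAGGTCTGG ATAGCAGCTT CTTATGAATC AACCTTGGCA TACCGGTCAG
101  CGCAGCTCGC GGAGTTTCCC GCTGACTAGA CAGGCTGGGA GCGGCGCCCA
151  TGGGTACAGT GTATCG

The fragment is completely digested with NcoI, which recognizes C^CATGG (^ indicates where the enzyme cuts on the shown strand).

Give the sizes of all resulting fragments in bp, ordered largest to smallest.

NcoI sites (CCATGG) start at positions 23, 32, 148.
NcoI cuts after the first base of each site, so after positions 23, 32, 148.
Linear molecule, 3 cuts → 4 fragments:
  1–23 → 23 bp
  24–32 → 9 bp
  33–148 → 116 bp
  149–166 → 18 bp
Sorted largest to smallest: 116, 23, 18, 9 bp.

116, 23, 18, 9 bp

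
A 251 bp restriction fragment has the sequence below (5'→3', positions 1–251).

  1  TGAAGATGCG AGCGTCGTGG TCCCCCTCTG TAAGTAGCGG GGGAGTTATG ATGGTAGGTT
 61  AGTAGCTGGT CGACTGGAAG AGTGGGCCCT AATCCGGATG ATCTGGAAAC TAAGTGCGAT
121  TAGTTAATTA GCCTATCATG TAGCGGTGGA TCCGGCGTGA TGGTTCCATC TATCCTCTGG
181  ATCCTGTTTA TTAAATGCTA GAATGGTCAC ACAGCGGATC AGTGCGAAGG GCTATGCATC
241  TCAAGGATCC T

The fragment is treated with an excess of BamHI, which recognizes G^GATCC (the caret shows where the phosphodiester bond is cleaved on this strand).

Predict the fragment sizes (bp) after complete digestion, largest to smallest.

148, 66, 31, 6 bp

BamHI sites (GGATCC) start at positions 148, 179, 245.
BamHI cuts after the first base of each site, so after positions 148, 179, 245.
Linear molecule, 3 cuts → 4 fragments:
  1–148 → 148 bp
  149–179 → 31 bp
  180–245 → 66 bp
  246–251 → 6 bp
Sorted largest to smallest: 148, 66, 31, 6 bp.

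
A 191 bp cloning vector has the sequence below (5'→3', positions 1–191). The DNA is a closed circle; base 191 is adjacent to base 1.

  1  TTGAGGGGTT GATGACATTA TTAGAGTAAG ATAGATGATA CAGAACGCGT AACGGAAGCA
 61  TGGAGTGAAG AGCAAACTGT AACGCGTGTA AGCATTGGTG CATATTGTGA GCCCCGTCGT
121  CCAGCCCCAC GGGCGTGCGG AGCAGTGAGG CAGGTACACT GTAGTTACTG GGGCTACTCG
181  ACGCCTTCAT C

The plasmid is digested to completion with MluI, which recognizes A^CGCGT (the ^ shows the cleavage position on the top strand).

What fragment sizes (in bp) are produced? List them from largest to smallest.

MluI sites (ACGCGT) start at positions 45, 82.
MluI cuts after the first base of each site, so after positions 45, 82.
Circular molecule, 2 cuts → 2 fragments:
  46–82 → 37 bp
  83–191 then 1–45 → 109 + 45 = 154 bp
Sorted largest to smallest: 154, 37 bp.

154, 37 bp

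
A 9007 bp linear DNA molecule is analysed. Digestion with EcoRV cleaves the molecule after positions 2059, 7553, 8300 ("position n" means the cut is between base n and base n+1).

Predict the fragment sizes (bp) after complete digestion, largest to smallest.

Linear molecule, 3 cuts → 4 fragments:
  2059 − 0 = 2059 bp
  7553 − 2059 = 5494 bp
  8300 − 7553 = 747 bp
  9007 − 8300 = 707 bp
Sorted largest to smallest: 5494, 2059, 747, 707 bp.

5494, 2059, 747, 707 bp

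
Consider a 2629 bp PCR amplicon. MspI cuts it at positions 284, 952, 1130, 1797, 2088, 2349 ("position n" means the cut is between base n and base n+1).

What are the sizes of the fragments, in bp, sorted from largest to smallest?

Linear molecule, 6 cuts → 7 fragments:
  284 − 0 = 284 bp
  952 − 284 = 668 bp
  1130 − 952 = 178 bp
  1797 − 1130 = 667 bp
  2088 − 1797 = 291 bp
  2349 − 2088 = 261 bp
  2629 − 2349 = 280 bp
Sorted largest to smallest: 668, 667, 291, 284, 280, 261, 178 bp.

668, 667, 291, 284, 280, 261, 178 bp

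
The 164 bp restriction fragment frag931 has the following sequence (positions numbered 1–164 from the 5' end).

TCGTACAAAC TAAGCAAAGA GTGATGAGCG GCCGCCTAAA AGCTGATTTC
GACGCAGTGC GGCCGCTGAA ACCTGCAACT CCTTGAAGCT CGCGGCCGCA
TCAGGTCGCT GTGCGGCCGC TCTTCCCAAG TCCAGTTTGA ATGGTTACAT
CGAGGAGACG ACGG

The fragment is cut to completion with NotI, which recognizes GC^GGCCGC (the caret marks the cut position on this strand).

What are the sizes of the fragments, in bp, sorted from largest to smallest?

NotI sites (GCGGCCGC) start at positions 28, 59, 92, 113.
NotI cuts after base 2 of each site, so after positions 29, 60, 93, 114.
Linear molecule, 4 cuts → 5 fragments:
  1–29 → 29 bp
  30–60 → 31 bp
  61–93 → 33 bp
  94–114 → 21 bp
  115–164 → 50 bp
Sorted largest to smallest: 50, 33, 31, 29, 21 bp.

50, 33, 31, 29, 21 bp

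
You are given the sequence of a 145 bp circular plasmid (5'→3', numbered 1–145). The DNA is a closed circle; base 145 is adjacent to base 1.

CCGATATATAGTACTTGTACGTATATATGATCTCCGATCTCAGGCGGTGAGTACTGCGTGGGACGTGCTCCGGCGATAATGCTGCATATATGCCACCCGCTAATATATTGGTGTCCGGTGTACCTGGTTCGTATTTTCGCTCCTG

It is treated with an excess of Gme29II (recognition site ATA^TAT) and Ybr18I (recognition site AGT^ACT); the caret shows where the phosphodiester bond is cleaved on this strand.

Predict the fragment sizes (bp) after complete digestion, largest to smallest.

Gme29II sites (ATATAT) start at positions 4, 23, 86, 103.
Gme29II cuts after base 3 of each site, so after positions 6, 25, 88, 105.
Ybr18I sites (AGTACT) start at positions 10, 50.
Ybr18I cuts after base 3 of each site, so after positions 12, 52.
Combined cut positions: 6, 12, 25, 52, 88, 105.
Circular molecule, 6 cuts → 6 fragments:
  7–12 → 6 bp
  13–25 → 13 bp
  26–52 → 27 bp
  53–88 → 36 bp
  89–105 → 17 bp
  106–145 then 1–6 → 40 + 6 = 46 bp
Sorted largest to smallest: 46, 36, 27, 17, 13, 6 bp.

46, 36, 27, 17, 13, 6 bp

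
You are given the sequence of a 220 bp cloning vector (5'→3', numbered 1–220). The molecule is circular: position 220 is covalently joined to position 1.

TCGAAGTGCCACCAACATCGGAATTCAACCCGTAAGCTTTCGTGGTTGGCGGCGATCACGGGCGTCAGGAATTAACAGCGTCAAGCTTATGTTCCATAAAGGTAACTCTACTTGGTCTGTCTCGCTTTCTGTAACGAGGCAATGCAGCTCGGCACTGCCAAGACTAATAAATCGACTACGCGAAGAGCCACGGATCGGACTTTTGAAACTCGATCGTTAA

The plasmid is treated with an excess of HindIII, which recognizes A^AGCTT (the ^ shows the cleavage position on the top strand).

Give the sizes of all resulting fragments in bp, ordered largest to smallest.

171, 49 bp

HindIII sites (AAGCTT) start at positions 34, 83.
HindIII cuts after the first base of each site, so after positions 34, 83.
Circular molecule, 2 cuts → 2 fragments:
  35–83 → 49 bp
  84–220 then 1–34 → 137 + 34 = 171 bp
Sorted largest to smallest: 171, 49 bp.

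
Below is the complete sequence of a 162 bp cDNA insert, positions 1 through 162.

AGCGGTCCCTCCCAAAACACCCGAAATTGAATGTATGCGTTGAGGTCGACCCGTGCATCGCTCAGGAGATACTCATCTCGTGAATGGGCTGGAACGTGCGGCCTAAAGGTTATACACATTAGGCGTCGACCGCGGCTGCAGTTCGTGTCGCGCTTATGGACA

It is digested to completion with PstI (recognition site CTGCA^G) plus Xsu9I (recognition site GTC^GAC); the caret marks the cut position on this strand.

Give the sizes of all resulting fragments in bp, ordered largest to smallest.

The PstI site (CTGCAG) starts at position 136.
PstI cuts after base 5 of each site (before the last base), so after position 140.
Xsu9I sites (GTCGAC) start at positions 45, 125.
Xsu9I cuts after base 3 of each site, so after positions 47, 127.
Combined cut positions: 47, 127, 140.
Linear molecule, 3 cuts → 4 fragments:
  1–47 → 47 bp
  48–127 → 80 bp
  128–140 → 13 bp
  141–162 → 22 bp
Sorted largest to smallest: 80, 47, 22, 13 bp.

80, 47, 22, 13 bp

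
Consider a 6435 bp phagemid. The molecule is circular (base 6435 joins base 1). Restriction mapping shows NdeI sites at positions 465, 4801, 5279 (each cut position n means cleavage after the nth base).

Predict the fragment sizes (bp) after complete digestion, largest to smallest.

Circular molecule, 3 cuts → 3 fragments:
  4801 − 465 = 4336 bp
  5279 − 4801 = 478 bp
  wrap: 6435 − 5279 + 465 = 1621 bp
Sorted largest to smallest: 4336, 1621, 478 bp.

4336, 1621, 478 bp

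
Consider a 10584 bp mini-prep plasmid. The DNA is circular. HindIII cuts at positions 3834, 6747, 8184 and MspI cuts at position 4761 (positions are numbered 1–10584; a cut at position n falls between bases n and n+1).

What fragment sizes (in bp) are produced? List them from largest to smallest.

Combined cut positions (sorted): 3834, 4761, 6747, 8184.
Circular molecule, 4 cuts → 4 fragments:
  4761 − 3834 = 927 bp
  6747 − 4761 = 1986 bp
  8184 − 6747 = 1437 bp
  wrap: 10584 − 8184 + 3834 = 6234 bp
Sorted largest to smallest: 6234, 1986, 1437, 927 bp.

6234, 1986, 1437, 927 bp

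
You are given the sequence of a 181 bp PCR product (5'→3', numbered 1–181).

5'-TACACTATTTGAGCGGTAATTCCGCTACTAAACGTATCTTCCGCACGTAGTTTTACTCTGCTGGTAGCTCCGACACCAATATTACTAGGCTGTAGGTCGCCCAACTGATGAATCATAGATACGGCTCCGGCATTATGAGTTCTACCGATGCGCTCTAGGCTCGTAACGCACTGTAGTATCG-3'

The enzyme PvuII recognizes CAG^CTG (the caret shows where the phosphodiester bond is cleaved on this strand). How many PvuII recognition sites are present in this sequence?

No occurrence of CAGCTG is present in the sequence.
PvuII does not cut: 0 sites.

0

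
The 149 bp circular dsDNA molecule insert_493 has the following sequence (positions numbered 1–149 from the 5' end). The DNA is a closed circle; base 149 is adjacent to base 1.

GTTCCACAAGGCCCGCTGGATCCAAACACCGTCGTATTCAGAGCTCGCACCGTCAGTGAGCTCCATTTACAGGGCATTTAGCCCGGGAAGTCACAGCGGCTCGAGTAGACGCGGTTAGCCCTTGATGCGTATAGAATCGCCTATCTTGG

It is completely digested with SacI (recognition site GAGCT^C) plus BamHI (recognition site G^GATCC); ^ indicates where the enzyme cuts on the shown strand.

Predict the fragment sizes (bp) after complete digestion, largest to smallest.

105, 27, 17 bp

SacI sites (GAGCTC) start at positions 41, 58.
SacI cuts after base 5 of each site (before the last base), so after positions 45, 62.
The BamHI site (GGATCC) starts at position 18.
BamHI cuts after the first base of each site, so after position 18.
Combined cut positions: 18, 45, 62.
Circular molecule, 3 cuts → 3 fragments:
  19–45 → 27 bp
  46–62 → 17 bp
  63–149 then 1–18 → 87 + 18 = 105 bp
Sorted largest to smallest: 105, 27, 17 bp.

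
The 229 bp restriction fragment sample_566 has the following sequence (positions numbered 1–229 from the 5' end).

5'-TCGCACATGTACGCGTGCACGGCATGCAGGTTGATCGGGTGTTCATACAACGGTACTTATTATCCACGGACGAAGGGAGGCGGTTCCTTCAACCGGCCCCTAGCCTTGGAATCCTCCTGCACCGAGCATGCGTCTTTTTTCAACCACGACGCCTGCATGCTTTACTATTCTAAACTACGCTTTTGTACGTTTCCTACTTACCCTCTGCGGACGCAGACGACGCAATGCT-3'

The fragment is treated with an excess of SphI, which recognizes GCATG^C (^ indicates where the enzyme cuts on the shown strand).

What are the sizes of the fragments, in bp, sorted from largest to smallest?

104, 70, 29, 26 bp

SphI sites (GCATGC) start at positions 22, 126, 155.
SphI cuts after base 5 of each site (before the last base), so after positions 26, 130, 159.
Linear molecule, 3 cuts → 4 fragments:
  1–26 → 26 bp
  27–130 → 104 bp
  131–159 → 29 bp
  160–229 → 70 bp
Sorted largest to smallest: 104, 70, 29, 26 bp.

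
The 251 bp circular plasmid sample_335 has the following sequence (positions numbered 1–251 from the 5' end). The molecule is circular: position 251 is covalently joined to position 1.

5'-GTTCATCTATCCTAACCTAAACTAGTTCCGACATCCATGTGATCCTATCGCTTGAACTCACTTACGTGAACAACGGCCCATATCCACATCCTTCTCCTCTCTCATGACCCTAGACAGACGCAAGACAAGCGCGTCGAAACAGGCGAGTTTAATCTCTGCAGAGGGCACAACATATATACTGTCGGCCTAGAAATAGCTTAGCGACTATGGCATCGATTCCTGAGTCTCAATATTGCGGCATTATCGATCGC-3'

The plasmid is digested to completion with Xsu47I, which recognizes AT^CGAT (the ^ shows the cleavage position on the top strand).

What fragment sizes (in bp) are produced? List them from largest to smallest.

Xsu47I sites (ATCGAT) start at positions 212, 243.
Xsu47I cuts after base 2 of each site, so after positions 213, 244.
Circular molecule, 2 cuts → 2 fragments:
  214–244 → 31 bp
  245–251 then 1–213 → 7 + 213 = 220 bp
Sorted largest to smallest: 220, 31 bp.

220, 31 bp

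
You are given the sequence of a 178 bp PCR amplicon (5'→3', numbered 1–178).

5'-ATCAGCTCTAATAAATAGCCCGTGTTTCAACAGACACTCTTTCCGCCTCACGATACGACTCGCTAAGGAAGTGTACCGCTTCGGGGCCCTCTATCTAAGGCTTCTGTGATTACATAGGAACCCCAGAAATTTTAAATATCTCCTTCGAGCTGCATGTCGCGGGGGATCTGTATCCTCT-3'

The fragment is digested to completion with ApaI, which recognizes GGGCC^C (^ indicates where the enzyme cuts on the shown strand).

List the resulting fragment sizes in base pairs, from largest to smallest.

The ApaI site (GGGCCC) starts at position 84.
ApaI cuts after base 5 of each site (before the last base), so after position 88.
Linear molecule, 1 cut → 2 fragments:
  1–88 → 88 bp
  89–178 → 90 bp
Sorted largest to smallest: 90, 88 bp.

90, 88 bp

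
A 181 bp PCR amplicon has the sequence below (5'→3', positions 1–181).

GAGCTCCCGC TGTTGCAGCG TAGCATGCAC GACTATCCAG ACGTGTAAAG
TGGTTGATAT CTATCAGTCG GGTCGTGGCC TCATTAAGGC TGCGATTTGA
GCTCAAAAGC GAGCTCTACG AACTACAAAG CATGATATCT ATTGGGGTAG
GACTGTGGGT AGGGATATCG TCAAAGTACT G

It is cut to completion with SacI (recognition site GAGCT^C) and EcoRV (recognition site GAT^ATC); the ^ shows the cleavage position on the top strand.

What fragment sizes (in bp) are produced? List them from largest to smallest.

SacI sites (GAGCTC) start at positions 1, 99, 111.
SacI cuts after base 5 of each site (before the last base), so after positions 5, 103, 115.
EcoRV sites (GATATC) start at positions 56, 134, 164.
EcoRV cuts after base 3 of each site, so after positions 58, 136, 166.
Combined cut positions: 5, 58, 103, 115, 136, 166.
Linear molecule, 6 cuts → 7 fragments:
  1–5 → 5 bp
  6–58 → 53 bp
  59–103 → 45 bp
  104–115 → 12 bp
  116–136 → 21 bp
  137–166 → 30 bp
  167–181 → 15 bp
Sorted largest to smallest: 53, 45, 30, 21, 15, 12, 5 bp.

53, 45, 30, 21, 15, 12, 5 bp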